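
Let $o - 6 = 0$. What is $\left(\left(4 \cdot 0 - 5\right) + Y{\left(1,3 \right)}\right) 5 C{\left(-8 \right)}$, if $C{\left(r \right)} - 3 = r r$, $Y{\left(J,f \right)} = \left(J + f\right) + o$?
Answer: $1675$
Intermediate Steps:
$o = 6$ ($o = 6 + 0 = 6$)
$Y{\left(J,f \right)} = 6 + J + f$ ($Y{\left(J,f \right)} = \left(J + f\right) + 6 = 6 + J + f$)
$C{\left(r \right)} = 3 + r^{2}$ ($C{\left(r \right)} = 3 + r r = 3 + r^{2}$)
$\left(\left(4 \cdot 0 - 5\right) + Y{\left(1,3 \right)}\right) 5 C{\left(-8 \right)} = \left(\left(4 \cdot 0 - 5\right) + \left(6 + 1 + 3\right)\right) 5 \left(3 + \left(-8\right)^{2}\right) = \left(\left(0 - 5\right) + 10\right) 5 \left(3 + 64\right) = \left(-5 + 10\right) 5 \cdot 67 = 5 \cdot 5 \cdot 67 = 25 \cdot 67 = 1675$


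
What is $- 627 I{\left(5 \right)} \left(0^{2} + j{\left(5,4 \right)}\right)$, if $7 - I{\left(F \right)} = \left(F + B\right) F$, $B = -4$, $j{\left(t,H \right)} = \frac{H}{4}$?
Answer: $-1254$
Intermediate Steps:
$j{\left(t,H \right)} = \frac{H}{4}$ ($j{\left(t,H \right)} = H \frac{1}{4} = \frac{H}{4}$)
$I{\left(F \right)} = 7 - F \left(-4 + F\right)$ ($I{\left(F \right)} = 7 - \left(F - 4\right) F = 7 - \left(-4 + F\right) F = 7 - F \left(-4 + F\right)$)
$- 627 I{\left(5 \right)} \left(0^{2} + j{\left(5,4 \right)}\right) = - 627 \left(7 - 5^{2} + 4 \cdot 5\right) \left(0^{2} + \frac{1}{4} \cdot 4\right) = - 627 \left(7 - 25 + 20\right) \left(0 + 1\right) = - 627 \left(7 - 25 + 20\right) 1 = - 627 \cdot 2 \cdot 1 = \left(-627\right) 2 = -1254$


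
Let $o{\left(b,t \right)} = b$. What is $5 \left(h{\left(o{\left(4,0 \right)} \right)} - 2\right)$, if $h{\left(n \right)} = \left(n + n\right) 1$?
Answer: $30$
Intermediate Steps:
$h{\left(n \right)} = 2 n$ ($h{\left(n \right)} = 2 n 1 = 2 n$)
$5 \left(h{\left(o{\left(4,0 \right)} \right)} - 2\right) = 5 \left(2 \cdot 4 - 2\right) = 5 \left(8 - 2\right) = 5 \cdot 6 = 30$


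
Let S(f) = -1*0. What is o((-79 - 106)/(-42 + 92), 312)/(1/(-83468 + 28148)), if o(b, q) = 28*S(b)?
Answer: 0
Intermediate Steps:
S(f) = 0
o(b, q) = 0 (o(b, q) = 28*0 = 0)
o((-79 - 106)/(-42 + 92), 312)/(1/(-83468 + 28148)) = 0/(1/(-83468 + 28148)) = 0/(1/(-55320)) = 0/(-1/55320) = 0*(-55320) = 0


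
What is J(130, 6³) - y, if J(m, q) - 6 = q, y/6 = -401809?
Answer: 2411076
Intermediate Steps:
y = -2410854 (y = 6*(-401809) = -2410854)
J(m, q) = 6 + q
J(130, 6³) - y = (6 + 6³) - 1*(-2410854) = (6 + 216) + 2410854 = 222 + 2410854 = 2411076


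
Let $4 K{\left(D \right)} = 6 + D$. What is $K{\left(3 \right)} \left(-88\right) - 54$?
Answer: $-252$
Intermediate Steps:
$K{\left(D \right)} = \frac{3}{2} + \frac{D}{4}$ ($K{\left(D \right)} = \frac{6 + D}{4} = \frac{3}{2} + \frac{D}{4}$)
$K{\left(3 \right)} \left(-88\right) - 54 = \left(\frac{3}{2} + \frac{1}{4} \cdot 3\right) \left(-88\right) - 54 = \left(\frac{3}{2} + \frac{3}{4}\right) \left(-88\right) - 54 = \frac{9}{4} \left(-88\right) - 54 = -198 - 54 = -252$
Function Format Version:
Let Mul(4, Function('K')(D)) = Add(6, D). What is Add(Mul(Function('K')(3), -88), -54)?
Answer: -252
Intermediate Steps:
Function('K')(D) = Add(Rational(3, 2), Mul(Rational(1, 4), D)) (Function('K')(D) = Mul(Rational(1, 4), Add(6, D)) = Add(Rational(3, 2), Mul(Rational(1, 4), D)))
Add(Mul(Function('K')(3), -88), -54) = Add(Mul(Add(Rational(3, 2), Mul(Rational(1, 4), 3)), -88), -54) = Add(Mul(Add(Rational(3, 2), Rational(3, 4)), -88), -54) = Add(Mul(Rational(9, 4), -88), -54) = Add(-198, -54) = -252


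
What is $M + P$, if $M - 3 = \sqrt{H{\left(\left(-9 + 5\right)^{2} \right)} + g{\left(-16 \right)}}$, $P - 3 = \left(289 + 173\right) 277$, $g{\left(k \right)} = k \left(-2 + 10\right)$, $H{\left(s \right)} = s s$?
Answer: $127980 + 8 \sqrt{2} \approx 1.2799 \cdot 10^{5}$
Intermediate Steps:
$H{\left(s \right)} = s^{2}$
$g{\left(k \right)} = 8 k$ ($g{\left(k \right)} = k 8 = 8 k$)
$P = 127977$ ($P = 3 + \left(289 + 173\right) 277 = 3 + 462 \cdot 277 = 3 + 127974 = 127977$)
$M = 3 + 8 \sqrt{2}$ ($M = 3 + \sqrt{\left(\left(-9 + 5\right)^{2}\right)^{2} + 8 \left(-16\right)} = 3 + \sqrt{\left(\left(-4\right)^{2}\right)^{2} - 128} = 3 + \sqrt{16^{2} - 128} = 3 + \sqrt{256 - 128} = 3 + \sqrt{128} = 3 + 8 \sqrt{2} \approx 14.314$)
$M + P = \left(3 + 8 \sqrt{2}\right) + 127977 = 127980 + 8 \sqrt{2}$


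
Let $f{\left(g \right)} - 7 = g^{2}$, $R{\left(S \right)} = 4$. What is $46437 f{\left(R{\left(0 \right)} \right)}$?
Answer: $1068051$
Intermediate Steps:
$f{\left(g \right)} = 7 + g^{2}$
$46437 f{\left(R{\left(0 \right)} \right)} = 46437 \left(7 + 4^{2}\right) = 46437 \left(7 + 16\right) = 46437 \cdot 23 = 1068051$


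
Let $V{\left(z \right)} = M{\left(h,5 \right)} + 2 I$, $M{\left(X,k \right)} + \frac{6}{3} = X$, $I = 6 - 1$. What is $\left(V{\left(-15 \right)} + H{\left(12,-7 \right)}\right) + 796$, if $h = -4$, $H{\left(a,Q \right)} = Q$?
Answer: $793$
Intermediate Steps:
$I = 5$
$M{\left(X,k \right)} = -2 + X$
$V{\left(z \right)} = 4$ ($V{\left(z \right)} = \left(-2 - 4\right) + 2 \cdot 5 = -6 + 10 = 4$)
$\left(V{\left(-15 \right)} + H{\left(12,-7 \right)}\right) + 796 = \left(4 - 7\right) + 796 = -3 + 796 = 793$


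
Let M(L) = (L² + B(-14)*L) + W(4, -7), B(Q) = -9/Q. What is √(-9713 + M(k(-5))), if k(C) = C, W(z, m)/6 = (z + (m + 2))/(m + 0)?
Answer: I*√1899310/14 ≈ 98.44*I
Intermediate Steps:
W(z, m) = 6*(2 + m + z)/m (W(z, m) = 6*((z + (m + 2))/(m + 0)) = 6*((z + (2 + m))/m) = 6*((2 + m + z)/m) = 6*(2 + m + z)/m)
M(L) = 6/7 + L² + 9*L/14 (M(L) = (L² + (-9/(-14))*L) + 6*(2 - 7 + 4)/(-7) = (L² + (-9*(-1/14))*L) + 6*(-⅐)*(-1) = (L² + 9*L/14) + 6/7 = 6/7 + L² + 9*L/14)
√(-9713 + M(k(-5))) = √(-9713 + (6/7 + (-5)² + (9/14)*(-5))) = √(-9713 + (6/7 + 25 - 45/14)) = √(-9713 + 317/14) = √(-135665/14) = I*√1899310/14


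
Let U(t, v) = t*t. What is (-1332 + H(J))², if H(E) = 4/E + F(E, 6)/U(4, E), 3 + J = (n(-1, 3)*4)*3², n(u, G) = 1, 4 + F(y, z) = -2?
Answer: 123703441225/69696 ≈ 1.7749e+6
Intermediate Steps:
F(y, z) = -6 (F(y, z) = -4 - 2 = -6)
U(t, v) = t²
J = 33 (J = -3 + (1*4)*3² = -3 + 4*9 = -3 + 36 = 33)
H(E) = -3/8 + 4/E (H(E) = 4/E - 6/(4²) = 4/E - 6/16 = 4/E - 6*1/16 = 4/E - 3/8 = -3/8 + 4/E)
(-1332 + H(J))² = (-1332 + (-3/8 + 4/33))² = (-1332 - 67/264)² = (-351715/264)² = 123703441225/69696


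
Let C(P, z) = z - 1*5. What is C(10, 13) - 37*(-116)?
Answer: 4300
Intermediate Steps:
C(P, z) = -5 + z (C(P, z) = z - 5 = -5 + z)
C(10, 13) - 37*(-116) = (-5 + 13) - 37*(-116) = 8 + 4292 = 4300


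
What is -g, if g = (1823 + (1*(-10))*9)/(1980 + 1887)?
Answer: -1733/3867 ≈ -0.44815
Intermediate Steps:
g = 1733/3867 (g = (1823 - 10*9)/3867 = (1823 - 90)*(1/3867) = 1733*(1/3867) = 1733/3867 ≈ 0.44815)
-g = -1*1733/3867 = -1733/3867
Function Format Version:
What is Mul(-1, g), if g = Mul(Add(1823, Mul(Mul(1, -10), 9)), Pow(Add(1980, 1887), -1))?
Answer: Rational(-1733, 3867) ≈ -0.44815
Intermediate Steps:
g = Rational(1733, 3867) (g = Mul(Add(1823, Mul(-10, 9)), Pow(3867, -1)) = Mul(Add(1823, -90), Rational(1, 3867)) = Mul(1733, Rational(1, 3867)) = Rational(1733, 3867) ≈ 0.44815)
Mul(-1, g) = Mul(-1, Rational(1733, 3867)) = Rational(-1733, 3867)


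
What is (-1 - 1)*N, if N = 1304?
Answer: -2608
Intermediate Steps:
(-1 - 1)*N = (-1 - 1)*1304 = -2*1304 = -2608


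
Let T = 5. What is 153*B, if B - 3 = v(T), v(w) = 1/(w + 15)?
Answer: 9333/20 ≈ 466.65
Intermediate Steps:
v(w) = 1/(15 + w)
B = 61/20 (B = 3 + 1/(15 + 5) = 3 + 1/20 = 61/20 ≈ 3.0500)
153*B = 153*(61/20) = 9333/20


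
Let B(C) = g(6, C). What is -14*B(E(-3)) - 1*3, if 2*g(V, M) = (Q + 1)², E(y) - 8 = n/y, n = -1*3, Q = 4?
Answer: -178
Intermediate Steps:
n = -3
E(y) = 8 - 3/y
g(V, M) = 25/2 (g(V, M) = (4 + 1)²/2 = (½)*5² = (½)*25 = 25/2)
B(C) = 25/2
-14*B(E(-3)) - 1*3 = -14*25/2 - 1*3 = -175 - 3 = -178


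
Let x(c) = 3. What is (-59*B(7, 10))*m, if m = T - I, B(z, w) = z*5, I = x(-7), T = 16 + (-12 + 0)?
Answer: -2065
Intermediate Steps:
T = 4 (T = 16 - 12 = 4)
I = 3
B(z, w) = 5*z
m = 1 (m = 4 - 1*3 = 4 - 3 = 1)
(-59*B(7, 10))*m = -295*7*1 = -59*35*1 = -2065*1 = -2065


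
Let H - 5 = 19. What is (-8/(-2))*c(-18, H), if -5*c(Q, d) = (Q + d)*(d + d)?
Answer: -1152/5 ≈ -230.40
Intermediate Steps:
H = 24 (H = 5 + 19 = 24)
c(Q, d) = -2*d*(Q + d)/5 (c(Q, d) = -(Q + d)*(d + d)/5 = -(Q + d)*2*d/5 = -2*d*(Q + d)/5)
(-8/(-2))*c(-18, H) = (-8/(-2))*(-⅖*24*(-18 + 24)) = (-8*(-½))*(-⅖*24*6) = 4*(-288/5) = -1152/5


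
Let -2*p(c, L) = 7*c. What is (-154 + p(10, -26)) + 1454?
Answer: 1265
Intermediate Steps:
p(c, L) = -7*c/2
(-154 + p(10, -26)) + 1454 = (-154 - 7/2*10) + 1454 = (-154 - 35) + 1454 = -189 + 1454 = 1265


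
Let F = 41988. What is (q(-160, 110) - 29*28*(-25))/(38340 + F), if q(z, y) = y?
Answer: 10205/40164 ≈ 0.25408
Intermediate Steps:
(q(-160, 110) - 29*28*(-25))/(38340 + F) = (110 - 29*28*(-25))/(38340 + 41988) = (110 - 812*(-25))/80328 = (110 + 20300)*(1/80328) = 20410*(1/80328) = 10205/40164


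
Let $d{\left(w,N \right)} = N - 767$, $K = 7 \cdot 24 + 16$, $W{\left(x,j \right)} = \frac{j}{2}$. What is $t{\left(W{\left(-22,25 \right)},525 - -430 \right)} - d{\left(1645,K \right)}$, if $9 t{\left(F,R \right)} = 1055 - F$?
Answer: $\frac{4193}{6} \approx 698.83$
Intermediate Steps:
$W{\left(x,j \right)} = \frac{j}{2}$ ($W{\left(x,j \right)} = j \frac{1}{2} = \frac{j}{2}$)
$K = 184$ ($K = 168 + 16 = 184$)
$t{\left(F,R \right)} = \frac{1055}{9} - \frac{F}{9}$ ($t{\left(F,R \right)} = \frac{1055 - F}{9} = \frac{1055}{9} - \frac{F}{9}$)
$d{\left(w,N \right)} = -767 + N$ ($d{\left(w,N \right)} = N - 767 = -767 + N$)
$t{\left(W{\left(-22,25 \right)},525 - -430 \right)} - d{\left(1645,K \right)} = \left(\frac{1055}{9} - \frac{\frac{1}{2} \cdot 25}{9}\right) - \left(-767 + 184\right) = \left(\frac{1055}{9} - \frac{25}{18}\right) - -583 = \left(\frac{1055}{9} - \frac{25}{18}\right) + 583 = \frac{695}{6} + 583 = \frac{4193}{6}$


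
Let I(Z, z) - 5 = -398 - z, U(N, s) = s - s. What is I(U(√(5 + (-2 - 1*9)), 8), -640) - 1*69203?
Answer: -68956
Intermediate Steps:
U(N, s) = 0
I(Z, z) = -393 - z (I(Z, z) = 5 + (-398 - z) = -393 - z)
I(U(√(5 + (-2 - 1*9)), 8), -640) - 1*69203 = (-393 - 1*(-640)) - 1*69203 = (-393 + 640) - 69203 = 247 - 69203 = -68956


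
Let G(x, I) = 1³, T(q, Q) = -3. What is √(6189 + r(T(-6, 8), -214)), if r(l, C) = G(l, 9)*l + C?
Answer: 2*√1493 ≈ 77.279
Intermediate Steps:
G(x, I) = 1
r(l, C) = C + l (r(l, C) = 1*l + C = l + C = C + l)
√(6189 + r(T(-6, 8), -214)) = √(6189 + (-214 - 3)) = √(6189 - 217) = √5972 = 2*√1493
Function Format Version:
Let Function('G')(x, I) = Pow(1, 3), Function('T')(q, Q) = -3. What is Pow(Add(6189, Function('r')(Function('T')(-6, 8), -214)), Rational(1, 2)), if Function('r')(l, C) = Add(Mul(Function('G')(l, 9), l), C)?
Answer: Mul(2, Pow(1493, Rational(1, 2))) ≈ 77.279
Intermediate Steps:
Function('G')(x, I) = 1
Function('r')(l, C) = Add(C, l) (Function('r')(l, C) = Add(Mul(1, l), C) = Add(l, C) = Add(C, l))
Pow(Add(6189, Function('r')(Function('T')(-6, 8), -214)), Rational(1, 2)) = Pow(Add(6189, Add(-214, -3)), Rational(1, 2)) = Pow(Add(6189, -217), Rational(1, 2)) = Pow(5972, Rational(1, 2)) = Mul(2, Pow(1493, Rational(1, 2)))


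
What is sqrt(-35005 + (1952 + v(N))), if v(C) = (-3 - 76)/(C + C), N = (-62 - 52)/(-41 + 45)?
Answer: I*sqrt(107384694)/57 ≈ 181.8*I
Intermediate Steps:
N = -57/2 (N = -114/4 = -114*1/4 = -57/2 ≈ -28.500)
v(C) = -79/(2*C) (v(C) = -79*1/(2*C) = -79/(2*C))
sqrt(-35005 + (1952 + v(N))) = sqrt(-35005 + (1952 - 79/(2*(-57/2)))) = sqrt(-35005 + (1952 - 79/2*(-2/57))) = sqrt(-35005 + (1952 + 79/57)) = sqrt(-35005 + 111343/57) = sqrt(-1883942/57) = I*sqrt(107384694)/57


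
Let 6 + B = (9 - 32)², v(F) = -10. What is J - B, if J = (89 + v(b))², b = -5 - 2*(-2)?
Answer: 5718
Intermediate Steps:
b = -1 (b = -5 + 4 = -1)
J = 6241 (J = (89 - 10)² = 79² = 6241)
B = 523 (B = -6 + (9 - 32)² = -6 + (-23)² = -6 + 529 = 523)
J - B = 6241 - 1*523 = 6241 - 523 = 5718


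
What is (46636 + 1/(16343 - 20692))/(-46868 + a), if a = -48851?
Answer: -202819963/416281931 ≈ -0.48722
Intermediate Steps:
(46636 + 1/(16343 - 20692))/(-46868 + a) = (46636 + 1/(16343 - 20692))/(-46868 - 48851) = (46636 + 1/(-4349))/(-95719) = (46636 - 1/4349)*(-1/95719) = (202819963/4349)*(-1/95719) = -202819963/416281931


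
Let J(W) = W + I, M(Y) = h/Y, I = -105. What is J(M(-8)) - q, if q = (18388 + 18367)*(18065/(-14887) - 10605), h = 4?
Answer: 11606836255843/29774 ≈ 3.8983e+8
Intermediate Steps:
M(Y) = 4/Y
q = -5803419698500/14887 (q = 36755*(18065*(-1/14887) - 10605) = 36755*(-18065/14887 - 10605) = 36755*(-157894700/14887) = -5803419698500/14887 ≈ -3.8983e+8)
J(W) = -105 + W (J(W) = W - 105 = -105 + W)
J(M(-8)) - q = (-105 + 4/(-8)) - 1*(-5803419698500/14887) = (-105 + 4*(-⅛)) + 5803419698500/14887 = (-105 - ½) + 5803419698500/14887 = -211/2 + 5803419698500/14887 = 11606836255843/29774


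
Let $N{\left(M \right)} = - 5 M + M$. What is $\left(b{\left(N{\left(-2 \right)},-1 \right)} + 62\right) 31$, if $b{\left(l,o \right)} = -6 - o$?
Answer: $1767$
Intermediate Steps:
$N{\left(M \right)} = - 4 M$
$\left(b{\left(N{\left(-2 \right)},-1 \right)} + 62\right) 31 = \left(\left(-6 - -1\right) + 62\right) 31 = \left(\left(-6 + 1\right) + 62\right) 31 = \left(-5 + 62\right) 31 = 57 \cdot 31 = 1767$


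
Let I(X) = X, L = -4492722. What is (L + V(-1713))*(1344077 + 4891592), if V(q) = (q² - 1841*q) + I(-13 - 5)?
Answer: 9947525800278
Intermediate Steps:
V(q) = -18 + q² - 1841*q (V(q) = (q² - 1841*q) + (-13 - 5) = (q² - 1841*q) - 18 = -18 + q² - 1841*q)
(L + V(-1713))*(1344077 + 4891592) = (-4492722 + (-18 + (-1713)² - 1841*(-1713)))*(1344077 + 4891592) = (-4492722 + (-18 + 2934369 + 3153633))*6235669 = (-4492722 + 6087984)*6235669 = 1595262*6235669 = 9947525800278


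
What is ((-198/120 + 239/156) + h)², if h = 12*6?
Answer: 196476289/38025 ≈ 5167.0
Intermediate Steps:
h = 72
((-198/120 + 239/156) + h)² = ((-198/120 + 239/156) + 72)² = ((-198*1/120 + 239*(1/156)) + 72)² = ((-33/20 + 239/156) + 72)² = (-23/195 + 72)² = (14017/195)² = 196476289/38025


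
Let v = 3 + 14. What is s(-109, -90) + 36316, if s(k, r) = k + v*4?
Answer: 36275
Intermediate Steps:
v = 17
s(k, r) = 68 + k (s(k, r) = k + 17*4 = k + 68 = 68 + k)
s(-109, -90) + 36316 = (68 - 109) + 36316 = -41 + 36316 = 36275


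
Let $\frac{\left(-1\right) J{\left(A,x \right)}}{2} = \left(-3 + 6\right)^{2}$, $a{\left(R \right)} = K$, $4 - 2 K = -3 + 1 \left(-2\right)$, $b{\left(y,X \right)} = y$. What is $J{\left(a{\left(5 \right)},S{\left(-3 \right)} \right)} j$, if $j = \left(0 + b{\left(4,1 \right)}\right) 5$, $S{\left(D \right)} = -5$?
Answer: $-360$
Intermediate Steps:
$K = \frac{9}{2}$ ($K = 2 - \frac{-3 + 1 \left(-2\right)}{2} = 2 - \frac{-3 - 2}{2} = 2 - - \frac{5}{2} = 2 + \frac{5}{2} = \frac{9}{2} \approx 4.5$)
$a{\left(R \right)} = \frac{9}{2}$
$J{\left(A,x \right)} = -18$ ($J{\left(A,x \right)} = - 2 \left(-3 + 6\right)^{2} = - 2 \cdot 3^{2} = \left(-2\right) 9 = -18$)
$j = 20$ ($j = \left(0 + 4\right) 5 = 4 \cdot 5 = 20$)
$J{\left(a{\left(5 \right)},S{\left(-3 \right)} \right)} j = \left(-18\right) 20 = -360$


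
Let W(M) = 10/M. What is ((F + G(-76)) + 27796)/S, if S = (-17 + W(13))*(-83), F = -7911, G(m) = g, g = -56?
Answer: 257777/17513 ≈ 14.719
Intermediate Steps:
G(m) = -56
S = 17513/13 (S = (-17 + 10/13)*(-83) = -211/13*(-83) = 17513/13 ≈ 1347.2)
((F + G(-76)) + 27796)/S = ((-7911 - 56) + 27796)/(17513/13) = (-7967 + 27796)*(13/17513) = 19829*(13/17513) = 257777/17513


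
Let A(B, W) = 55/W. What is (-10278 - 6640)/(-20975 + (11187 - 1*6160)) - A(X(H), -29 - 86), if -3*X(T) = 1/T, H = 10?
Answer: 282271/183402 ≈ 1.5391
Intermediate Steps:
X(T) = -1/(3*T)
(-10278 - 6640)/(-20975 + (11187 - 1*6160)) - A(X(H), -29 - 86) = (-10278 - 6640)/(-20975 + (11187 - 1*6160)) - 55/(-29 - 86) = -16918/(-20975 + (11187 - 6160)) - 55/(-115) = -16918/(-20975 + 5027) - 55*(-1)/115 = -16918/(-15948) - 1*(-11/23) = -16918*(-1/15948) + 11/23 = 8459/7974 + 11/23 = 282271/183402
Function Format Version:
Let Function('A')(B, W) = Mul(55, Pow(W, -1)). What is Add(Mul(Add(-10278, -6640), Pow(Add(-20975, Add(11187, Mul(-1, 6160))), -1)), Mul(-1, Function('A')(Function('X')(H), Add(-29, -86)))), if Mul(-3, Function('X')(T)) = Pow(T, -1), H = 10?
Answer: Rational(282271, 183402) ≈ 1.5391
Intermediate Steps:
Function('X')(T) = Mul(Rational(-1, 3), Pow(T, -1))
Add(Mul(Add(-10278, -6640), Pow(Add(-20975, Add(11187, Mul(-1, 6160))), -1)), Mul(-1, Function('A')(Function('X')(H), Add(-29, -86)))) = Add(Mul(Add(-10278, -6640), Pow(Add(-20975, Add(11187, Mul(-1, 6160))), -1)), Mul(-1, Mul(55, Pow(Add(-29, -86), -1)))) = Add(Mul(-16918, Pow(Add(-20975, Add(11187, -6160)), -1)), Mul(-1, Mul(55, Pow(-115, -1)))) = Add(Mul(-16918, Pow(Add(-20975, 5027), -1)), Mul(-1, Mul(55, Rational(-1, 115)))) = Add(Mul(-16918, Pow(-15948, -1)), Mul(-1, Rational(-11, 23))) = Add(Mul(-16918, Rational(-1, 15948)), Rational(11, 23)) = Add(Rational(8459, 7974), Rational(11, 23)) = Rational(282271, 183402)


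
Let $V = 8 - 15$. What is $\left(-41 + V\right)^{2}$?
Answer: $2304$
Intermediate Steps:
$V = -7$ ($V = 8 - 15 = -7$)
$\left(-41 + V\right)^{2} = \left(-41 - 7\right)^{2} = \left(-48\right)^{2} = 2304$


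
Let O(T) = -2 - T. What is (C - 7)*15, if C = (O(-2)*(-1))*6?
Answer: -105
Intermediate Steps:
C = 0 (C = ((-2 - 1*(-2))*(-1))*6 = ((-2 + 2)*(-1))*6 = (0*(-1))*6 = 0*6 = 0)
(C - 7)*15 = (0 - 7)*15 = -7*15 = -105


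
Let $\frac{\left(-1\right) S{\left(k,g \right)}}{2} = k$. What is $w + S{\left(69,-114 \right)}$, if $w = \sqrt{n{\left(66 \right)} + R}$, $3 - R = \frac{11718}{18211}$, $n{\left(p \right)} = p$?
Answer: $-138 + \frac{\sqrt{22669799451}}{18211} \approx -129.73$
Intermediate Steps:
$R = \frac{42915}{18211}$ ($R = 3 - \frac{11718}{18211} = \frac{42915}{18211} \approx 2.3565$)
$S{\left(k,g \right)} = - 2 k$
$w = \frac{\sqrt{22669799451}}{18211}$ ($w = \sqrt{66 + \frac{42915}{18211}} = \sqrt{\frac{1244841}{18211}} = \frac{\sqrt{22669799451}}{18211} \approx 8.2678$)
$w + S{\left(69,-114 \right)} = \frac{\sqrt{22669799451}}{18211} - 138 = -138 + \frac{\sqrt{22669799451}}{18211}$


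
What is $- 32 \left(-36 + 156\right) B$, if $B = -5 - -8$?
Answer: $-11520$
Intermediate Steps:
$B = 3$ ($B = -5 + 8 = 3$)
$- 32 \left(-36 + 156\right) B = - 32 \left(-36 + 156\right) 3 = \left(-32\right) 120 \cdot 3 = \left(-3840\right) 3 = -11520$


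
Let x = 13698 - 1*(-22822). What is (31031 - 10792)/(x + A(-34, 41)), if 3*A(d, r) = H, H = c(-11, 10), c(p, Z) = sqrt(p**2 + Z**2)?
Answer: 6652154520/12003393379 - 60717*sqrt(221)/12003393379 ≈ 0.55411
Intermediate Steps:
c(p, Z) = sqrt(Z**2 + p**2)
x = 36520 (x = 13698 + 22822 = 36520)
H = sqrt(221) (H = sqrt(10**2 + (-11)**2) = sqrt(100 + 121) = sqrt(221) ≈ 14.866)
A(d, r) = sqrt(221)/3
(31031 - 10792)/(x + A(-34, 41)) = (31031 - 10792)/(36520 + sqrt(221)/3) = 20239/(36520 + sqrt(221)/3)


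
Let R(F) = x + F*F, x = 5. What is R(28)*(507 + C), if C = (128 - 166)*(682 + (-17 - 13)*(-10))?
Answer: -29042301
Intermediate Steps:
R(F) = 5 + F² (R(F) = 5 + F*F = 5 + F²)
C = -37316 (C = -38*(682 - 30*(-10)) = -38*(682 + 300) = -38*982 = -37316)
R(28)*(507 + C) = (5 + 28²)*(507 - 37316) = (5 + 784)*(-36809) = 789*(-36809) = -29042301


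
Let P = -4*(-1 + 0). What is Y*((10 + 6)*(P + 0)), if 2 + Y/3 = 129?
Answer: 24384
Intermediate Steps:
P = 4 (P = -4*(-1) = 4)
Y = 381 (Y = -6 + 3*129 = -6 + 387 = 381)
Y*((10 + 6)*(P + 0)) = 381*((10 + 6)*(4 + 0)) = 381*(16*4) = 381*64 = 24384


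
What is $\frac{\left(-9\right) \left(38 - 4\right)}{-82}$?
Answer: $\frac{153}{41} \approx 3.7317$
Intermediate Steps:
$\frac{\left(-9\right) \left(38 - 4\right)}{-82} = - 9 \left(38 - 4\right) \left(- \frac{1}{82}\right) = \left(-9\right) 34 \left(- \frac{1}{82}\right) = \left(-306\right) \left(- \frac{1}{82}\right) = \frac{153}{41}$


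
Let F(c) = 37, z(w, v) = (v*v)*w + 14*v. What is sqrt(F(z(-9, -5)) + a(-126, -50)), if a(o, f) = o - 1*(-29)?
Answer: 2*I*sqrt(15) ≈ 7.746*I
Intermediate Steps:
a(o, f) = 29 + o (a(o, f) = o + 29 = 29 + o)
z(w, v) = 14*v + w*v**2 (z(w, v) = v**2*w + 14*v = w*v**2 + 14*v = 14*v + w*v**2)
sqrt(F(z(-9, -5)) + a(-126, -50)) = sqrt(37 + (29 - 126)) = sqrt(37 - 97) = sqrt(-60) = 2*I*sqrt(15)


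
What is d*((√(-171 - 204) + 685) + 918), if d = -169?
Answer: -270907 - 845*I*√15 ≈ -2.7091e+5 - 3272.7*I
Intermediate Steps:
d*((√(-171 - 204) + 685) + 918) = -169*((√(-171 - 204) + 685) + 918) = -169*((√(-375) + 685) + 918) = -169*((5*I*√15 + 685) + 918) = -169*((685 + 5*I*√15) + 918) = -169*(1603 + 5*I*√15) = -270907 - 845*I*√15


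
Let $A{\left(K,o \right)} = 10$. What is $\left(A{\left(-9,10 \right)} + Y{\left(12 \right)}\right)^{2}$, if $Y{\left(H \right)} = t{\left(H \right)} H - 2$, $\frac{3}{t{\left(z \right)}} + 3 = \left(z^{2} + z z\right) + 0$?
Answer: $\frac{595984}{9025} \approx 66.037$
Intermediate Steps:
$t{\left(z \right)} = \frac{3}{-3 + 2 z^{2}}$ ($t{\left(z \right)} = \frac{3}{-3 + \left(\left(z^{2} + z z\right) + 0\right)} = \frac{3}{-3 + \left(\left(z^{2} + z^{2}\right) + 0\right)} = \frac{3}{-3 + \left(2 z^{2} + 0\right)} = \frac{3}{-3 + 2 z^{2}}$)
$Y{\left(H \right)} = -2 + \frac{3 H}{-3 + 2 H^{2}}$ ($Y{\left(H \right)} = \frac{3}{-3 + 2 H^{2}} H - 2 = \frac{3 H}{-3 + 2 H^{2}} - 2 = -2 + \frac{3 H}{-3 + 2 H^{2}}$)
$\left(A{\left(-9,10 \right)} + Y{\left(12 \right)}\right)^{2} = \left(10 + \frac{6 - 4 \cdot 12^{2} + 3 \cdot 12}{-3 + 2 \cdot 12^{2}}\right)^{2} = \left(10 + \frac{6 - 576 + 36}{-3 + 2 \cdot 144}\right)^{2} = \left(10 + \frac{6 - 576 + 36}{-3 + 288}\right)^{2} = \left(10 + \frac{1}{285} \left(-534\right)\right)^{2} = \left(10 - \frac{178}{95}\right)^{2} = \left(\frac{772}{95}\right)^{2} = \frac{595984}{9025}$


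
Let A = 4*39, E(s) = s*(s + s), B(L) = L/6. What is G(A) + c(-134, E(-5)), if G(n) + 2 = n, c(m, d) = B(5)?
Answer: 929/6 ≈ 154.83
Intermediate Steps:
B(L) = L/6 (B(L) = L*(⅙) = L/6)
E(s) = 2*s² (E(s) = s*(2*s) = 2*s²)
c(m, d) = ⅚ (c(m, d) = (⅙)*5 = ⅚)
A = 156
G(n) = -2 + n
G(A) + c(-134, E(-5)) = (-2 + 156) + ⅚ = 154 + ⅚ = 929/6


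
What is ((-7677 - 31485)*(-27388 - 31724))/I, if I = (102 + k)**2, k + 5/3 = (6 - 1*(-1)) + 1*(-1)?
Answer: 20834497296/101761 ≈ 2.0474e+5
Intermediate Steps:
k = 13/3 (k = -5/3 + ((6 - 1*(-1)) + 1*(-1)) = -5/3 + ((6 + 1) - 1) = -5/3 + (7 - 1) = -5/3 + 6 = 13/3 ≈ 4.3333)
I = 101761/9 (I = (102 + 13/3)**2 = (319/3)**2 = 101761/9 ≈ 11307.)
((-7677 - 31485)*(-27388 - 31724))/I = ((-7677 - 31485)*(-27388 - 31724))/(101761/9) = -39162*(-59112)*(9/101761) = 2314944144*(9/101761) = 20834497296/101761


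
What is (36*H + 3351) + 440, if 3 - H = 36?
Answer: 2603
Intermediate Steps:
H = -33 (H = 3 - 1*36 = 3 - 36 = -33)
(36*H + 3351) + 440 = (36*(-33) + 3351) + 440 = (-1188 + 3351) + 440 = 2163 + 440 = 2603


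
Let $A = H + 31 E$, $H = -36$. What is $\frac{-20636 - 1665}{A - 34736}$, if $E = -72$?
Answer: $\frac{769}{1276} \approx 0.60266$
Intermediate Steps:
$A = -2268$ ($A = -36 + 31 \left(-72\right) = -36 - 2232 = -2268$)
$\frac{-20636 - 1665}{A - 34736} = \frac{-20636 - 1665}{-2268 - 34736} = - \frac{22301}{-37004} = \left(-22301\right) \left(- \frac{1}{37004}\right) = \frac{769}{1276}$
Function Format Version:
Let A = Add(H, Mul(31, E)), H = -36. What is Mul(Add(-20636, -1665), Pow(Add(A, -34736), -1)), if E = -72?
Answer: Rational(769, 1276) ≈ 0.60266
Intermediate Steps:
A = -2268 (A = Add(-36, Mul(31, -72)) = Add(-36, -2232) = -2268)
Mul(Add(-20636, -1665), Pow(Add(A, -34736), -1)) = Mul(Add(-20636, -1665), Pow(Add(-2268, -34736), -1)) = Mul(-22301, Pow(-37004, -1)) = Mul(-22301, Rational(-1, 37004)) = Rational(769, 1276)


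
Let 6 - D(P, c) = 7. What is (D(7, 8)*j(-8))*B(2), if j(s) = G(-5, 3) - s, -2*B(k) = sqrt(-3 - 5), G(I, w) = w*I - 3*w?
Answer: -16*I*sqrt(2) ≈ -22.627*I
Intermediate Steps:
G(I, w) = -3*w + I*w (G(I, w) = I*w - 3*w = -3*w + I*w)
D(P, c) = -1 (D(P, c) = 6 - 1*7 = 6 - 7 = -1)
B(k) = -I*sqrt(2) (B(k) = -sqrt(-3 - 5)/2 = -I*sqrt(2))
j(s) = -24 - s (j(s) = 3*(-3 - 5) - s = 3*(-8) - s = -24 - s)
(D(7, 8)*j(-8))*B(2) = (-(-24 - 1*(-8)))*(-I*sqrt(2)) = (-(-24 + 8))*(-I*sqrt(2)) = (-1*(-16))*(-I*sqrt(2)) = 16*(-I*sqrt(2)) = -16*I*sqrt(2)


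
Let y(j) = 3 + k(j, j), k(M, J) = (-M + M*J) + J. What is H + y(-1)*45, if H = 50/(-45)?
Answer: 1610/9 ≈ 178.89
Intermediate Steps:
k(M, J) = J - M + J*M (k(M, J) = (-M + J*M) + J = J - M + J*M)
H = -10/9 (H = 50*(-1/45) = -10/9 ≈ -1.1111)
y(j) = 3 + j² (y(j) = 3 + (j - j + j*j) = 3 + (j - j + j²) = 3 + j²)
H + y(-1)*45 = -10/9 + (3 + (-1)²)*45 = -10/9 + (3 + 1)*45 = -10/9 + 4*45 = -10/9 + 180 = 1610/9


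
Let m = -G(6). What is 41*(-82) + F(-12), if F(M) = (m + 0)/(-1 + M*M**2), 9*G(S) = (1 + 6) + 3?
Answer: -52316072/15561 ≈ -3362.0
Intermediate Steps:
G(S) = 10/9 (G(S) = ((1 + 6) + 3)/9 = (7 + 3)/9 = (1/9)*10 = 10/9)
m = -10/9 (m = -1*10/9 = -10/9 ≈ -1.1111)
F(M) = -10/(9*(-1 + M**3)) (F(M) = (-10/9 + 0)/(-1 + M*M**2) = -10/(9*(-1 + M**3)))
41*(-82) + F(-12) = 41*(-82) - 10/(-9 + 9*(-12)**3) = -3362 - 10/(-9 + 9*(-1728)) = -3362 - 10/(-9 - 15552) = -3362 - 10/(-15561) = -3362 - 10*(-1/15561) = -3362 + 10/15561 = -52316072/15561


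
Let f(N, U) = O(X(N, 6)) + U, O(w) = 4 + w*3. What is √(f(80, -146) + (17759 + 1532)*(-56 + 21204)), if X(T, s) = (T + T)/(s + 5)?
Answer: 9*√609430646/11 ≈ 20198.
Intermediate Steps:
X(T, s) = 2*T/(5 + s) (X(T, s) = (2*T)/(5 + s) = 2*T/(5 + s))
O(w) = 4 + 3*w
f(N, U) = 4 + U + 6*N/11 (f(N, U) = (4 + 3*(2*N/(5 + 6))) + U = (4 + 3*(2*N/11)) + U = (4 + 6*N/11) + U = 4 + U + 6*N/11)
√(f(80, -146) + (17759 + 1532)*(-56 + 21204)) = √((4 - 146 + (6/11)*80) + (17759 + 1532)*(-56 + 21204)) = √((4 - 146 + 480/11) + 19291*21148) = √(-1082/11 + 407966068) = √(4487625666/11) = 9*√609430646/11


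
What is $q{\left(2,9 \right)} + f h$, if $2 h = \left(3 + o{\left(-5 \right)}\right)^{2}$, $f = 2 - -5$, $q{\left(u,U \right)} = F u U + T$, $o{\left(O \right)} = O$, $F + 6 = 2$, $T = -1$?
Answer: $-59$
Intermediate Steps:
$F = -4$ ($F = -6 + 2 = -4$)
$q{\left(u,U \right)} = -1 - 4 U u$ ($q{\left(u,U \right)} = - 4 u U - 1 = - 4 U u - 1 = -1 - 4 U u$)
$f = 7$ ($f = 2 + 5 = 7$)
$h = 2$ ($h = \frac{\left(3 - 5\right)^{2}}{2} = \frac{\left(-2\right)^{2}}{2} = \frac{1}{2} \cdot 4 = 2$)
$q{\left(2,9 \right)} + f h = \left(-1 - 36 \cdot 2\right) + 7 \cdot 2 = \left(-1 - 72\right) + 14 = -73 + 14 = -59$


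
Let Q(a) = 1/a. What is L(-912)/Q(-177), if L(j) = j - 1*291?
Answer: 212931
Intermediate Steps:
L(j) = -291 + j (L(j) = j - 291 = -291 + j)
L(-912)/Q(-177) = (-291 - 912)/(1/(-177)) = -1203/(-1/177) = -1203*(-177) = 212931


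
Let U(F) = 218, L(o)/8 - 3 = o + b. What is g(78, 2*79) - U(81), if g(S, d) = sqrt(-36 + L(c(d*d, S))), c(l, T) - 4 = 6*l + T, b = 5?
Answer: -218 + 2*sqrt(299739) ≈ 876.97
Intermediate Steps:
c(l, T) = 4 + T + 6*l (c(l, T) = 4 + (6*l + T) = 4 + (T + 6*l) = 4 + T + 6*l)
L(o) = 64 + 8*o (L(o) = 24 + 8*(o + 5) = 24 + 8*(5 + o) = 24 + (40 + 8*o) = 64 + 8*o)
g(S, d) = sqrt(60 + 8*S + 48*d**2) (g(S, d) = sqrt(-36 + (64 + 8*(4 + S + 6*(d*d)))) = sqrt(-36 + (64 + 8*(4 + S + 6*d**2))) = sqrt(-36 + (64 + (32 + 8*S + 48*d**2))) = sqrt(-36 + (96 + 8*S + 48*d**2)) = sqrt(60 + 8*S + 48*d**2))
g(78, 2*79) - U(81) = 2*sqrt(15 + 2*78 + 12*(2*79)**2) - 1*218 = 2*sqrt(15 + 156 + 12*158**2) - 218 = 2*sqrt(15 + 156 + 12*24964) - 218 = 2*sqrt(15 + 156 + 299568) - 218 = 2*sqrt(299739) - 218 = -218 + 2*sqrt(299739)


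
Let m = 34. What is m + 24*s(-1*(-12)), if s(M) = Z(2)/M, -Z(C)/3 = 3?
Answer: 16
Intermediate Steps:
Z(C) = -9 (Z(C) = -3*3 = -9)
s(M) = -9/M
m + 24*s(-1*(-12)) = 34 + 24*(-9/((-1*(-12)))) = 34 + 24*(-9/12) = 34 + 24*(-9*1/12) = 34 + 24*(-¾) = 34 - 18 = 16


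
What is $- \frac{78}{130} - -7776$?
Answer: $\frac{38877}{5} \approx 7775.4$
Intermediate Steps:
$- \frac{78}{130} - -7776 = \left(-78\right) \frac{1}{130} + 7776 = - \frac{3}{5} + 7776 = \frac{38877}{5}$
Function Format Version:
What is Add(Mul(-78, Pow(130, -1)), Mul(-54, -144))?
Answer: Rational(38877, 5) ≈ 7775.4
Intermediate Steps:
Add(Mul(-78, Pow(130, -1)), Mul(-54, -144)) = Add(Mul(-78, Rational(1, 130)), 7776) = Add(Rational(-3, 5), 7776) = Rational(38877, 5)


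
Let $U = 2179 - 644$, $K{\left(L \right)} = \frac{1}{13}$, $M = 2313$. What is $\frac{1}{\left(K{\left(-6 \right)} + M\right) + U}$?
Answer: $\frac{13}{50025} \approx 0.00025987$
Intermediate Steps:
$K{\left(L \right)} = \frac{1}{13}$
$U = 1535$
$\frac{1}{\left(K{\left(-6 \right)} + M\right) + U} = \frac{1}{\left(\frac{1}{13} + 2313\right) + 1535} = \frac{1}{\frac{30070}{13} + 1535} = \frac{1}{\frac{50025}{13}} = \frac{13}{50025}$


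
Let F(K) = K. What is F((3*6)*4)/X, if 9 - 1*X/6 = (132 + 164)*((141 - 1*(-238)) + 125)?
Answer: -4/49725 ≈ -8.0442e-5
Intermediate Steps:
X = -895050 (X = 54 - 6*(132 + 164)*((141 - 1*(-238)) + 125) = 54 - 1776*((141 + 238) + 125) = 54 - 1776*(379 + 125) = 54 - 1776*504 = 54 - 6*149184 = 54 - 895104 = -895050)
F((3*6)*4)/X = ((3*6)*4)/(-895050) = (18*4)*(-1/895050) = 72*(-1/895050) = -4/49725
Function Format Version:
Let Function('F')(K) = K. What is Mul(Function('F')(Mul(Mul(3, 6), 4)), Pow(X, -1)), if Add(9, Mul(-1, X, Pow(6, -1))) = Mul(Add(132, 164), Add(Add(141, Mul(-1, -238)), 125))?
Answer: Rational(-4, 49725) ≈ -8.0442e-5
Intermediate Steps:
X = -895050 (X = Add(54, Mul(-6, Mul(Add(132, 164), Add(Add(141, Mul(-1, -238)), 125)))) = Add(54, Mul(-6, Mul(296, Add(Add(141, 238), 125)))) = Add(54, Mul(-6, Mul(296, Add(379, 125)))) = Add(54, Mul(-6, Mul(296, 504))) = Add(54, Mul(-6, 149184)) = Add(54, -895104) = -895050)
Mul(Function('F')(Mul(Mul(3, 6), 4)), Pow(X, -1)) = Mul(Mul(Mul(3, 6), 4), Pow(-895050, -1)) = Mul(Mul(18, 4), Rational(-1, 895050)) = Mul(72, Rational(-1, 895050)) = Rational(-4, 49725)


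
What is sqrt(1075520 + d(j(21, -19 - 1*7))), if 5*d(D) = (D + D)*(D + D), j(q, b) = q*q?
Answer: 2*sqrt(7694405)/5 ≈ 1109.6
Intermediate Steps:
j(q, b) = q**2
d(D) = 4*D**2/5 (d(D) = ((D + D)*(D + D))/5 = ((2*D)*(2*D))/5 = (4*D**2)/5 = 4*D**2/5)
sqrt(1075520 + d(j(21, -19 - 1*7))) = sqrt(1075520 + 4*(21**2)**2/5) = sqrt(1075520 + (4/5)*441**2) = sqrt(1075520 + (4/5)*194481) = sqrt(1075520 + 777924/5) = sqrt(6155524/5) = 2*sqrt(7694405)/5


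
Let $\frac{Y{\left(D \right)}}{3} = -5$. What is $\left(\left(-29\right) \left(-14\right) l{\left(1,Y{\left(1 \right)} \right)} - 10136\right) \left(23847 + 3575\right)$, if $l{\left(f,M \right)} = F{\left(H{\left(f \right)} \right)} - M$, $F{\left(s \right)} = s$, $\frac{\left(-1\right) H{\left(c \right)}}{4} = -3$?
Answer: $22650572$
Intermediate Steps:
$H{\left(c \right)} = 12$ ($H{\left(c \right)} = \left(-4\right) \left(-3\right) = 12$)
$Y{\left(D \right)} = -15$ ($Y{\left(D \right)} = 3 \left(-5\right) = -15$)
$l{\left(f,M \right)} = 12 - M$
$\left(\left(-29\right) \left(-14\right) l{\left(1,Y{\left(1 \right)} \right)} - 10136\right) \left(23847 + 3575\right) = \left(\left(-29\right) \left(-14\right) \left(12 - -15\right) - 10136\right) \left(23847 + 3575\right) = \left(406 \left(12 + 15\right) - 10136\right) 27422 = \left(406 \cdot 27 - 10136\right) 27422 = \left(10962 - 10136\right) 27422 = 826 \cdot 27422 = 22650572$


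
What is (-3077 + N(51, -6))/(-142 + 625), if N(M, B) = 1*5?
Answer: -1024/161 ≈ -6.3602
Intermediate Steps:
N(M, B) = 5
(-3077 + N(51, -6))/(-142 + 625) = (-3077 + 5)/(-142 + 625) = -3072/483 = -3072*1/483 = -1024/161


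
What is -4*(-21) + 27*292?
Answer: 7968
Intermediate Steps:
-4*(-21) + 27*292 = 84 + 7884 = 7968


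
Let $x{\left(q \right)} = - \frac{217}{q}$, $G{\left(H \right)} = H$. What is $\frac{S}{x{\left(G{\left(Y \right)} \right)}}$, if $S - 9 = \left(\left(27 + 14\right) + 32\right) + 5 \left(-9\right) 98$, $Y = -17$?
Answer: $- \frac{73576}{217} \approx -339.06$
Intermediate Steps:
$S = -4328$ ($S = 9 + \left(\left(\left(27 + 14\right) + 32\right) + 5 \left(-9\right) 98\right) = 9 + \left(\left(41 + 32\right) - 4410\right) = 9 + \left(73 - 4410\right) = 9 - 4337 = -4328$)
$\frac{S}{x{\left(G{\left(Y \right)} \right)}} = - \frac{4328}{\left(-217\right) \frac{1}{-17}} = - \frac{4328}{\left(-217\right) \left(- \frac{1}{17}\right)} = - \frac{4328}{\frac{217}{17}} = \left(-4328\right) \frac{17}{217} = - \frac{73576}{217}$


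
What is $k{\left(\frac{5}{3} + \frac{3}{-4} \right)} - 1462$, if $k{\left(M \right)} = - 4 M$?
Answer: $- \frac{4397}{3} \approx -1465.7$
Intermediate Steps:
$k{\left(\frac{5}{3} + \frac{3}{-4} \right)} - 1462 = - 4 \left(\frac{5}{3} + \frac{3}{-4}\right) - 1462 = - 4 \left(5 \cdot \frac{1}{3} + 3 \left(- \frac{1}{4}\right)\right) - 1462 = - 4 \left(\frac{5}{3} - \frac{3}{4}\right) - 1462 = \left(-4\right) \frac{11}{12} - 1462 = - \frac{11}{3} - 1462 = - \frac{4397}{3}$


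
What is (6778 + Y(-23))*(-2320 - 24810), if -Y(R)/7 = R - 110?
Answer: -209145170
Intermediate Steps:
Y(R) = 770 - 7*R (Y(R) = -7*(R - 110) = -7*(-110 + R) = 770 - 7*R)
(6778 + Y(-23))*(-2320 - 24810) = (6778 + (770 - 7*(-23)))*(-2320 - 24810) = (6778 + (770 + 161))*(-27130) = (6778 + 931)*(-27130) = 7709*(-27130) = -209145170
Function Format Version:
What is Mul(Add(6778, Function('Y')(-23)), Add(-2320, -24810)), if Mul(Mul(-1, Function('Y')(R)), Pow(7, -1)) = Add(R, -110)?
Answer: -209145170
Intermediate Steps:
Function('Y')(R) = Add(770, Mul(-7, R)) (Function('Y')(R) = Mul(-7, Add(R, -110)) = Mul(-7, Add(-110, R)) = Add(770, Mul(-7, R)))
Mul(Add(6778, Function('Y')(-23)), Add(-2320, -24810)) = Mul(Add(6778, Add(770, Mul(-7, -23))), Add(-2320, -24810)) = Mul(Add(6778, Add(770, 161)), -27130) = Mul(Add(6778, 931), -27130) = Mul(7709, -27130) = -209145170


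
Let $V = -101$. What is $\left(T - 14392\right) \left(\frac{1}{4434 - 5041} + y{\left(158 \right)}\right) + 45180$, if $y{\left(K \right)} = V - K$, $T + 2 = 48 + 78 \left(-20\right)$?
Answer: $\frac{2528070144}{607} \approx 4.1649 \cdot 10^{6}$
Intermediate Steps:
$T = -1514$ ($T = -2 + \left(48 + 78 \left(-20\right)\right) = -2 + \left(48 - 1560\right) = -2 - 1512 = -1514$)
$y{\left(K \right)} = -101 - K$
$\left(T - 14392\right) \left(\frac{1}{4434 - 5041} + y{\left(158 \right)}\right) + 45180 = \left(-1514 - 14392\right) \left(\frac{1}{4434 - 5041} - 259\right) + 45180 = - 15906 \left(\frac{1}{-607} - 259\right) + 45180 = - 15906 \left(- \frac{1}{607} - 259\right) + 45180 = \left(-15906\right) \left(- \frac{157214}{607}\right) + 45180 = \frac{2500645884}{607} + 45180 = \frac{2528070144}{607}$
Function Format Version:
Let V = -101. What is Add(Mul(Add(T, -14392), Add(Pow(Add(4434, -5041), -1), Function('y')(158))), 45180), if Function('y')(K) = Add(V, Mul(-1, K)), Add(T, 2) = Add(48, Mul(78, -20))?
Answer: Rational(2528070144, 607) ≈ 4.1649e+6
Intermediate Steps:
T = -1514 (T = Add(-2, Add(48, Mul(78, -20))) = Add(-2, Add(48, -1560)) = Add(-2, -1512) = -1514)
Function('y')(K) = Add(-101, Mul(-1, K))
Add(Mul(Add(T, -14392), Add(Pow(Add(4434, -5041), -1), Function('y')(158))), 45180) = Add(Mul(Add(-1514, -14392), Add(Pow(Add(4434, -5041), -1), Add(-101, Mul(-1, 158)))), 45180) = Add(Mul(-15906, Add(Pow(-607, -1), Add(-101, -158))), 45180) = Add(Mul(-15906, Add(Rational(-1, 607), -259)), 45180) = Add(Mul(-15906, Rational(-157214, 607)), 45180) = Add(Rational(2500645884, 607), 45180) = Rational(2528070144, 607)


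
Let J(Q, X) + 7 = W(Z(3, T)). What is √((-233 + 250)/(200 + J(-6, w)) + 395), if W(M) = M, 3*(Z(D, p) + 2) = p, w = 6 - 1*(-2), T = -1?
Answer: √32316713/286 ≈ 19.877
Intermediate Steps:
w = 8 (w = 6 + 2 = 8)
Z(D, p) = -2 + p/3
J(Q, X) = -28/3 (J(Q, X) = -7 + (-2 + (⅓)*(-1)) = -7 + (-2 - ⅓) = -7 - 7/3 = -28/3)
√((-233 + 250)/(200 + J(-6, w)) + 395) = √((-233 + 250)/(200 - 28/3) + 395) = √(17/(572/3) + 395) = √(17*(3/572) + 395) = √(51/572 + 395) = √(225991/572) = √32316713/286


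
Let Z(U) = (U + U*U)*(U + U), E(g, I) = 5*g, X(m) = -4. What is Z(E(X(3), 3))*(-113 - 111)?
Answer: 3404800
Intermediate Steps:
Z(U) = 2*U*(U + U²) (Z(U) = (U + U²)*(2*U) = 2*U*(U + U²))
Z(E(X(3), 3))*(-113 - 111) = (2*(5*(-4))²*(1 + 5*(-4)))*(-113 - 111) = (2*(-20)²*(1 - 20))*(-224) = (2*400*(-19))*(-224) = -15200*(-224) = 3404800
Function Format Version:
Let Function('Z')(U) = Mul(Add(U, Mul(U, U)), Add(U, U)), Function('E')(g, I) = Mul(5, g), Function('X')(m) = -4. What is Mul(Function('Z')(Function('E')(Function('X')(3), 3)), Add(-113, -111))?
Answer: 3404800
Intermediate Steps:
Function('Z')(U) = Mul(2, U, Add(U, Pow(U, 2))) (Function('Z')(U) = Mul(Add(U, Pow(U, 2)), Mul(2, U)) = Mul(2, U, Add(U, Pow(U, 2))))
Mul(Function('Z')(Function('E')(Function('X')(3), 3)), Add(-113, -111)) = Mul(Mul(2, Pow(Mul(5, -4), 2), Add(1, Mul(5, -4))), Add(-113, -111)) = Mul(Mul(2, Pow(-20, 2), Add(1, -20)), -224) = Mul(Mul(2, 400, -19), -224) = Mul(-15200, -224) = 3404800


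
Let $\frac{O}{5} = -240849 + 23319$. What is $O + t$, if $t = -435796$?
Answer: $-1523446$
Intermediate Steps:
$O = -1087650$ ($O = 5 \left(-240849 + 23319\right) = 5 \left(-217530\right) = -1087650$)
$O + t = -1087650 - 435796 = -1523446$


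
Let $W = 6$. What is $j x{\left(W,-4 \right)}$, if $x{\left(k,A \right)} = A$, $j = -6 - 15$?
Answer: $84$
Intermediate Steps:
$j = -21$ ($j = -6 - 15 = -21$)
$j x{\left(W,-4 \right)} = \left(-21\right) \left(-4\right) = 84$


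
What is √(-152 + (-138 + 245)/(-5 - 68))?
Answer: I*√817819/73 ≈ 12.388*I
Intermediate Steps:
√(-152 + (-138 + 245)/(-5 - 68)) = √(-152 + 107/(-73)) = √(-152 + 107*(-1/73)) = √(-152 - 107/73) = √(-11203/73) = I*√817819/73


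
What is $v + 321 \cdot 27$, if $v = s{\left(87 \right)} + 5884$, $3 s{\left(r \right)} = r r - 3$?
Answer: $17073$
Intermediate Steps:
$s{\left(r \right)} = -1 + \frac{r^{2}}{3}$ ($s{\left(r \right)} = \frac{r r - 3}{3} = \frac{r^{2} - 3}{3} = \frac{-3 + r^{2}}{3} = -1 + \frac{r^{2}}{3}$)
$v = 8406$ ($v = \left(-1 + \frac{87^{2}}{3}\right) + 5884 = \left(-1 + \frac{1}{3} \cdot 7569\right) + 5884 = \left(-1 + 2523\right) + 5884 = 2522 + 5884 = 8406$)
$v + 321 \cdot 27 = 8406 + 321 \cdot 27 = 8406 + 8667 = 17073$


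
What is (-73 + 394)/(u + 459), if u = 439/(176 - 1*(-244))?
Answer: 134820/193219 ≈ 0.69776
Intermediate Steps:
u = 439/420 (u = 439/(176 + 244) = 439/420 ≈ 1.0452)
(-73 + 394)/(u + 459) = (-73 + 394)/(439/420 + 459) = 321/(193219/420) = 321*(420/193219) = 134820/193219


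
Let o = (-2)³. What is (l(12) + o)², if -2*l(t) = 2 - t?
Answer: 9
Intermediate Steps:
o = -8
l(t) = -1 + t/2 (l(t) = -(2 - t)/2 = -1 + t/2)
(l(12) + o)² = ((-1 + (½)*12) - 8)² = ((-1 + 6) - 8)² = (5 - 8)² = (-3)² = 9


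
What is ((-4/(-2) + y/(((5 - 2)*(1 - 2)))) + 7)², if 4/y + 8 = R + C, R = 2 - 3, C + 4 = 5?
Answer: 3025/36 ≈ 84.028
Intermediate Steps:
C = 1 (C = -4 + 5 = 1)
R = -1
y = -½ (y = 4/(-8 + (-1 + 1)) = 4/(-8 + 0) = 4/(-8) = 4*(-⅛) = -½ ≈ -0.50000)
((-4/(-2) + y/(((5 - 2)*(1 - 2)))) + 7)² = ((-4/(-2) - 1/((1 - 2)*(5 - 2))/2) + 7)² = ((-4*(-½) - 1/(2*(3*(-1)))) + 7)² = ((2 - ½/(-3)) + 7)² = ((2 - ½*(-⅓)) + 7)² = ((2 + ⅙) + 7)² = (13/6 + 7)² = (55/6)² = 3025/36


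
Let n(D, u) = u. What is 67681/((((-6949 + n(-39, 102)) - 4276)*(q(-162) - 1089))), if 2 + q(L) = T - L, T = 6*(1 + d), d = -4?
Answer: 67681/10533481 ≈ 0.0064253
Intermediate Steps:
T = -18 (T = 6*(1 - 4) = 6*(-3) = -18)
q(L) = -20 - L (q(L) = -2 + (-18 - L) = -20 - L)
67681/((((-6949 + n(-39, 102)) - 4276)*(q(-162) - 1089))) = 67681/((((-6949 + 102) - 4276)*((-20 - 1*(-162)) - 1089))) = 67681/(((-6847 - 4276)*((-20 + 162) - 1089))) = 67681/((-11123*(142 - 1089))) = 67681/((-11123*(-947))) = 67681/10533481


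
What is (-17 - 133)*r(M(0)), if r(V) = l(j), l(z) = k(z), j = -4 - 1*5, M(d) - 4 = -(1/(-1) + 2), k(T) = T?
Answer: 1350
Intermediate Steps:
M(d) = 3 (M(d) = 4 - (1/(-1) + 2) = 4 - (-1 + 2) = 4 - 1*1 = 4 - 1 = 3)
j = -9 (j = -4 - 5 = -9)
l(z) = z
r(V) = -9
(-17 - 133)*r(M(0)) = (-17 - 133)*(-9) = -150*(-9) = 1350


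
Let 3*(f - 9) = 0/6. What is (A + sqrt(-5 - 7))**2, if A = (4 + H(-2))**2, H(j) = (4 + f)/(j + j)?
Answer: -2991/256 + 9*I*sqrt(3)/4 ≈ -11.684 + 3.8971*I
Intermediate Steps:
f = 9 (f = 9 + (0/6)/3 = 9 + (0*(1/6))/3 = 9 + (1/3)*0 = 9 + 0 = 9)
H(j) = 13/(2*j) (H(j) = (4 + 9)/(j + j) = 13/((2*j)) = 13*(1/(2*j)) = 13/(2*j))
A = 9/16 (A = (4 + (13/2)/(-2))**2 = (4 + (13/2)*(-1/2))**2 = (4 - 13/4)**2 = (3/4)**2 = 9/16 ≈ 0.56250)
(A + sqrt(-5 - 7))**2 = (9/16 + sqrt(-5 - 7))**2 = (9/16 + sqrt(-12))**2 = (9/16 + 2*I*sqrt(3))**2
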